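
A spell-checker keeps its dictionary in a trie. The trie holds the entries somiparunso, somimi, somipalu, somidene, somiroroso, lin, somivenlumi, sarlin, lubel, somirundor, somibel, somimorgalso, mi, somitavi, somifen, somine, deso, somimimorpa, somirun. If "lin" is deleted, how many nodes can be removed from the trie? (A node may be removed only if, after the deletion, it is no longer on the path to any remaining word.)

Walk "lin" from the leaf back toward the root, removing each node that no remaining word uses.
The suffix "in" (2 nodes) is used only by "lin"; the node for "l" still has the child "u", so pruning stops there.
Nodes removed: 2

2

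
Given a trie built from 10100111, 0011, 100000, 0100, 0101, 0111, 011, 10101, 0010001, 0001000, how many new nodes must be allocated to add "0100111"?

Walking "0100111" from the root, the first 4 characters ("0100") follow existing edges; "1" is the first miss.
New nodes needed: |"0100111"| − 4 = 7 − 4 = 3.

3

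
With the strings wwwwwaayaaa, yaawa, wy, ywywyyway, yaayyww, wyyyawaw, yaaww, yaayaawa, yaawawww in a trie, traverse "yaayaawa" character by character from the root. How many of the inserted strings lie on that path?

Walk "yaayaawa" from the root; an end-of-word marker is hit whenever a stored word is a prefix of "yaayaawa".
Prefixes of the query that are stored words: "yaayaawa"
Count: 1

1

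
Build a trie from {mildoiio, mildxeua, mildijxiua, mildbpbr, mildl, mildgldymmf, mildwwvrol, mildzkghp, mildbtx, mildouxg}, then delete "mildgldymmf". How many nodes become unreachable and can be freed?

Walk "mildgldymmf" from the leaf back toward the root, removing each node that no remaining word uses.
The suffix "gldymmf" (7 nodes) is used only by "mildgldymmf"; the node for "mild" still has the child "o", so pruning stops there.
Nodes removed: 7

7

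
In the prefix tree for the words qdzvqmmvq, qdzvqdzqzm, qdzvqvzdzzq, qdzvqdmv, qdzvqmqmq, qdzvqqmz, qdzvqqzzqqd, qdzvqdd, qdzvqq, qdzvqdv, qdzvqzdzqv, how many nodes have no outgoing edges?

Leaves are exactly the stored words that no other stored word extends.
Those words: "qdzvqdd", "qdzvqdmv", "qdzvqdv", "qdzvqdzqzm", "qdzvqmmvq", "qdzvqmqmq", "qdzvqqmz", "qdzvqqzzqqd", "qdzvqvzdzzq", "qdzvqzdzqv"
Leaf count: 10

10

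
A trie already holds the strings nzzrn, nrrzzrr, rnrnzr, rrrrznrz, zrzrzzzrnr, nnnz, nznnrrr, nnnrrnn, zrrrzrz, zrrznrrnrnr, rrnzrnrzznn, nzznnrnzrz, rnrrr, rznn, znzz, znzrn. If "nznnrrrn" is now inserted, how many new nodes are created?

1

"nznnrrr" is already a path in the trie; the remaining "n" must be added.
So 8 − 7 = 1 new nodes.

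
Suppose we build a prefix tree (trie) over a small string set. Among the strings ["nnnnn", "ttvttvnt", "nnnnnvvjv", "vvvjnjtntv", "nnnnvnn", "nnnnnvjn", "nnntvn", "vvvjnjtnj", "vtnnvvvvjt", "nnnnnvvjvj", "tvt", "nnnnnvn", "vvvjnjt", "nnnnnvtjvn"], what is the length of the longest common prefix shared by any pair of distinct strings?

Look for the deepest trie node that still has at least two words in its subtree.
"nnnnnvvjv" and "nnnnnvvjvj" agree on "nnnnnvvjv" (9 characters) before diverging; nothing deeper is shared.
Longest shared-prefix length: 9

9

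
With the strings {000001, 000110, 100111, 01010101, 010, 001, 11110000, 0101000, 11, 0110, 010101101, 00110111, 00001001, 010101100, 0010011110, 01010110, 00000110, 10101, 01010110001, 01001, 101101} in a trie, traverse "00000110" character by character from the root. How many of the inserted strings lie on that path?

Traverse "00000110" character by character; count nodes along the way that are marked as word ends.
Prefixes of the query that are stored words: "000001", "00000110"
Count: 2

2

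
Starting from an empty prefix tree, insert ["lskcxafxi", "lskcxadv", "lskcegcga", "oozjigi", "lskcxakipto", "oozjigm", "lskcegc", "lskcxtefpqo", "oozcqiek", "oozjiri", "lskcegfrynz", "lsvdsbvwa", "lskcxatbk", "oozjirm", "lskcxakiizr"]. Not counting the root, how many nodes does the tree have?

61

Trace insertions, counting only characters that open a new branch:
  "lskcxafxi" → 9 new (l, s, k, c, x, a, f, x, i)
  "lskcxadv" → prefix "lskcxa" already present; 2 new (d, v)
  "lskcegcga" → prefix "lskc" already present; 5 new (e, g, c, g, a)
  "oozjigi" → 7 new (o, o, z, j, i, g, i)
  "lskcxakipto" → prefix "lskcxa" already present; 5 new (k, i, p, t, o)
  "oozjigm" → prefix "oozjig" already present; 1 new (m)
  "lskcegc" → prefix "lskcegc" already present; 0 new (none)
  "lskcxtefpqo" → prefix "lskcx" already present; 6 new (t, e, f, p, q, o)
  "oozcqiek" → prefix "ooz" already present; 5 new (c, q, i, e, k)
  "oozjiri" → prefix "oozji" already present; 2 new (r, i)
  "lskcegfrynz" → prefix "lskceg" already present; 5 new (f, r, y, n, z)
  "lsvdsbvwa" → prefix "ls" already present; 7 new (v, d, s, b, v, w, a)
  "lskcxatbk" → prefix "lskcxa" already present; 3 new (t, b, k)
  "oozjirm" → prefix "oozjir" already present; 1 new (m)
  "lskcxakiizr" → prefix "lskcxaki" already present; 3 new (i, z, r)
Total nodes = 9 + 2 + 5 + 7 + 5 + 1 + 0 + 6 + 5 + 2 + 5 + 7 + 3 + 1 + 3 = 61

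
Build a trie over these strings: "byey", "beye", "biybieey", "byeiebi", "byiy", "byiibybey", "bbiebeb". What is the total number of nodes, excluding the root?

For each word, the new-node count is its length minus the longest prefix already in the trie:
  "byey" → 4 new (b, y, e, y)
  "beye" → prefix "b" already present; 3 new (e, y, e)
  "biybieey" → prefix "b" already present; 7 new (i, y, b, i, e, e, y)
  "byeiebi" → prefix "bye" already present; 4 new (i, e, b, i)
  "byiy" → prefix "by" already present; 2 new (i, y)
  "byiibybey" → prefix "byi" already present; 6 new (i, b, y, b, e, y)
  "bbiebeb" → prefix "b" already present; 6 new (b, i, e, b, e, b)
Total nodes = 4 + 3 + 7 + 4 + 2 + 6 + 6 = 32

32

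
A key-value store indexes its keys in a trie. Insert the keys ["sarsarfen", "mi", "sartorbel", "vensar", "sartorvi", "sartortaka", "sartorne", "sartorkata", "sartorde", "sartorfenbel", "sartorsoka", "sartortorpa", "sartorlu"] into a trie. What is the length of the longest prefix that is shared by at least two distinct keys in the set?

Equivalently: take the maximum, over all pairs, of their longest common prefix length.
"sartortaka" and "sartortorpa" agree on "sartort" (7 characters) before diverging; nothing deeper is shared.
Longest shared-prefix length: 7

7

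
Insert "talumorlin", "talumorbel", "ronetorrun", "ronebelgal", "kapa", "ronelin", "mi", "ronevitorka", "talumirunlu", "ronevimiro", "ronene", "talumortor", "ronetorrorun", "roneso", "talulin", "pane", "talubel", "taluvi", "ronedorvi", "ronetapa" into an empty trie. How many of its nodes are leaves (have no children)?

Leaves are exactly the stored words that no other stored word extends.
Those words: "kapa", "mi", "pane", "ronebelgal", "ronedorvi", "ronelin", "ronene", "roneso", "ronetapa", "ronetorrorun", "ronetorrun", "ronevimiro", "ronevitorka", "talubel", "talulin", "talumirunlu", "talumorbel", "talumorlin", "talumortor", "taluvi"
Leaf count: 20

20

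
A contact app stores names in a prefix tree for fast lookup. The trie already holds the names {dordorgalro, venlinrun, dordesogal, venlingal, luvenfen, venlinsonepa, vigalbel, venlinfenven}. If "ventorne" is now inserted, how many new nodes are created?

5

The longest prefix of "ventorne" already in the trie is "ven" (length 3).
So 8 − 3 = 5 new nodes.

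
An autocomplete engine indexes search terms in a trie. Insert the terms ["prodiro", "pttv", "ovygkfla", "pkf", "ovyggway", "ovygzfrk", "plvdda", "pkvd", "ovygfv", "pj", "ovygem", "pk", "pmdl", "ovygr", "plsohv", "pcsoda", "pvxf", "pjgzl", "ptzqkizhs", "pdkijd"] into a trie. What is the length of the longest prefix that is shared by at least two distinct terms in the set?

4

The deepest shared node is where two words last agree before diverging.
"ovygem" and "ovygfv" agree on "ovyg" (4 characters) before diverging; nothing deeper is shared.
Longest shared-prefix length: 4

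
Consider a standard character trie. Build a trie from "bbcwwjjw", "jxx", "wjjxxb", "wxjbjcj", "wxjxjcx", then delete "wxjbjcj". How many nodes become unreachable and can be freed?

After clearing the end-marker at "wxjbjcj", prune upward until reaching a node still needed by another word.
The suffix "bjcj" (4 nodes) is used only by "wxjbjcj"; the node for "wxj" still has the child "x", so pruning stops there.
Nodes removed: 4

4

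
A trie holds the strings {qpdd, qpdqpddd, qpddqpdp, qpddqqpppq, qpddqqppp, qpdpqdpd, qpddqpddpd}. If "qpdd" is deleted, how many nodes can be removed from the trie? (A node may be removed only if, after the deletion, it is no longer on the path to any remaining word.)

After clearing the end-marker at "qpdd", prune upward until reaching a node still needed by another word.
Every node on "qpdd" is still needed (e.g. by "qpddqpdp"), so nothing is freed.
Nodes removed: 0

0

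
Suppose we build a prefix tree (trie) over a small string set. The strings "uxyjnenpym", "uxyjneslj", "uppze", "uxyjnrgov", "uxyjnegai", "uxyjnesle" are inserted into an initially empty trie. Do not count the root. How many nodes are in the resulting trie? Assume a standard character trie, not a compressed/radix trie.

25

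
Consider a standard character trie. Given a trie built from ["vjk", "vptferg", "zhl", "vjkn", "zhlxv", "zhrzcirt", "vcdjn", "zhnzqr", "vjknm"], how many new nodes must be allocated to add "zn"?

1

"z" is already a path in the trie; the remaining "n" must be added.
New nodes needed: |"zn"| − 1 = 2 − 1 = 1.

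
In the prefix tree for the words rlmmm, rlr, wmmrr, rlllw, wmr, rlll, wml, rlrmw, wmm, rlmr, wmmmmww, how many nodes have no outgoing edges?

A leaf is a node with no children — equivalently, the end of a word that is not a proper prefix of any other stored word.
Those words: "rlllw", "rlmmm", "rlmr", "rlrmw", "wml", "wmmmmww", "wmmrr", "wmr"
Leaf count: 8

8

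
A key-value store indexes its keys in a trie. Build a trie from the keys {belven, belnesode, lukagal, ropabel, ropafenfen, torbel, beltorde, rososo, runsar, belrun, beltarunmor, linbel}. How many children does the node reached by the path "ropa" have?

2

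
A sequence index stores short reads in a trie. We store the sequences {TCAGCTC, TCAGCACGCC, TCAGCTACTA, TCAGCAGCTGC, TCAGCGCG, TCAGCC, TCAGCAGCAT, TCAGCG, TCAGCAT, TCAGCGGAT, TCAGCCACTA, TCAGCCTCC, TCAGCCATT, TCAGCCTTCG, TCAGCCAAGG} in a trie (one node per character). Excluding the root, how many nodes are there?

46

For each word, the new-node count is its length minus the longest prefix already in the trie:
  "TCAGCTC" → 7 new (T, C, A, G, C, T, C)
  "TCAGCACGCC" → prefix "TCAGC" already present; 5 new (A, C, G, C, C)
  "TCAGCTACTA" → prefix "TCAGCT" already present; 4 new (A, C, T, A)
  "TCAGCAGCTGC" → prefix "TCAGCA" already present; 5 new (G, C, T, G, C)
  "TCAGCGCG" → prefix "TCAGC" already present; 3 new (G, C, G)
  "TCAGCC" → prefix "TCAGC" already present; 1 new (C)
  "TCAGCAGCAT" → prefix "TCAGCAGC" already present; 2 new (A, T)
  "TCAGCG" → prefix "TCAGCG" already present; 0 new (none)
  "TCAGCAT" → prefix "TCAGCA" already present; 1 new (T)
  "TCAGCGGAT" → prefix "TCAGCG" already present; 3 new (G, A, T)
  "TCAGCCACTA" → prefix "TCAGCC" already present; 4 new (A, C, T, A)
  "TCAGCCTCC" → prefix "TCAGCC" already present; 3 new (T, C, C)
  "TCAGCCATT" → prefix "TCAGCCA" already present; 2 new (T, T)
  "TCAGCCTTCG" → prefix "TCAGCCT" already present; 3 new (T, C, G)
  "TCAGCCAAGG" → prefix "TCAGCCA" already present; 3 new (A, G, G)
Total nodes = 7 + 5 + 4 + 5 + 3 + 1 + 2 + 0 + 1 + 3 + 4 + 3 + 2 + 3 + 3 = 46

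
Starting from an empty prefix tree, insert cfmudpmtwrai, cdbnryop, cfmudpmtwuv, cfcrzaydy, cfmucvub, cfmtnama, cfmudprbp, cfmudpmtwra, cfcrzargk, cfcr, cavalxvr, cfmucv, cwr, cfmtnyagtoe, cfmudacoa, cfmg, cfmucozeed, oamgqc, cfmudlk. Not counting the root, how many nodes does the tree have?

Count nodes per top-level branch (shared prefixes stored once):
  'c'-branch (cavalxvr, cdbnryop, cfcr, cfcrzargk, cfcrzaydy, cfmg, cfmtnama, cfmtnyagtoe, cfmucozeed, cfmucv, cfmucvub, cfmudacoa, cfmudlk, cfmudpmtwra, cfmudpmtwrai, cfmudpmtwuv, cfmudprbp, cwr): 70 nodes
  'o'-branch (oamgqc): 6 nodes
Sum: 76

76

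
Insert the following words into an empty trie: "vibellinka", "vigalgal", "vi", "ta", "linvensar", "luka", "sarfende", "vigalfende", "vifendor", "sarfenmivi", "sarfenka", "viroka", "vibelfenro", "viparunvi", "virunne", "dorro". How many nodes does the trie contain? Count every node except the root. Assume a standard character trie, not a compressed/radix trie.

80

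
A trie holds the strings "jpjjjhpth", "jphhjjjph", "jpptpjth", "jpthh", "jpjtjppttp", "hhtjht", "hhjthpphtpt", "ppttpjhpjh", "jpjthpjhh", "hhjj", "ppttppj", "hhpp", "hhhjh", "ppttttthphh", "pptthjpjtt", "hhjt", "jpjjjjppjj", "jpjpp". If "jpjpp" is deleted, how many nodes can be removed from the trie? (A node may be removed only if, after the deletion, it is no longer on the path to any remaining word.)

2

After clearing the end-marker at "jpjpp", prune upward until reaching a node still needed by another word.
The suffix "pp" (2 nodes) is used only by "jpjpp"; the node for "jpj" still has the child "j", so pruning stops there.
Nodes removed: 2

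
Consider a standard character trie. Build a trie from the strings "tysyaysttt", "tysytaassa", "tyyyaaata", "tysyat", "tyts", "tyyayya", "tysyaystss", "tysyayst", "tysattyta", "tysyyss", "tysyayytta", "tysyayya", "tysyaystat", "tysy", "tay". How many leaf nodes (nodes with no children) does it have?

13

A leaf is a node with no children — equivalently, the end of a word that is not a proper prefix of any other stored word.
Those words: "tay", "tysattyta", "tysyat", "tysyaystat", "tysyaystss", "tysyaysttt", "tysyayya", "tysyayytta", "tysytaassa", "tysyyss", "tyts", "tyyayya", "tyyyaaata"
Leaf count: 13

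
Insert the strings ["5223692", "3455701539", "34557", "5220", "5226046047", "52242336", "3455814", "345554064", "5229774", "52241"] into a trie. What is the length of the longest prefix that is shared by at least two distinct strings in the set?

5

The deepest shared node is where two words last agree before diverging.
"34557" and "3455701539" agree on "34557" (5 characters) before diverging; nothing deeper is shared.
Longest shared-prefix length: 5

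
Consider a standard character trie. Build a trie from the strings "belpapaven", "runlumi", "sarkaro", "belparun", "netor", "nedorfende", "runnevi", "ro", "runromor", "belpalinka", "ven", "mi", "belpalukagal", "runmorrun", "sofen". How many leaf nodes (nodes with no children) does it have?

15

A leaf is a node with no children — equivalently, the end of a word that is not a proper prefix of any other stored word.
Those words: "belpalinka", "belpalukagal", "belpapaven", "belparun", "mi", "nedorfende", "netor", "ro", "runlumi", "runmorrun", "runnevi", "runromor", "sarkaro", "sofen", "ven"
Leaf count: 15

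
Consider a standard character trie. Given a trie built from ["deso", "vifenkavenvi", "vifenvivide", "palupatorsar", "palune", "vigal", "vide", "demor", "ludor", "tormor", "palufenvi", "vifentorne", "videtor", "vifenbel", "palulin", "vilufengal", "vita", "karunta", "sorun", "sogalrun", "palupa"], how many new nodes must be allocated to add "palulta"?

Walking "palulta" from the root, the first 5 characters ("palul") follow existing edges; "t" is the first miss.
So 7 − 5 = 2 new nodes.

2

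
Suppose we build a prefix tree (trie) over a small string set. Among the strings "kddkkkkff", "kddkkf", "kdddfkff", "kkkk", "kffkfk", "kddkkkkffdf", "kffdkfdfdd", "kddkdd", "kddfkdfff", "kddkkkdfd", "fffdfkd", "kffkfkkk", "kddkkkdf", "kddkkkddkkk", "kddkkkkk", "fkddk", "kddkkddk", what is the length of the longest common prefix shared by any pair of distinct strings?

9

Look for the deepest trie node that still has at least two words in its subtree.
"kddkkkkff" and "kddkkkkffdf" agree on "kddkkkkff" (9 characters) before diverging; nothing deeper is shared.
Longest shared-prefix length: 9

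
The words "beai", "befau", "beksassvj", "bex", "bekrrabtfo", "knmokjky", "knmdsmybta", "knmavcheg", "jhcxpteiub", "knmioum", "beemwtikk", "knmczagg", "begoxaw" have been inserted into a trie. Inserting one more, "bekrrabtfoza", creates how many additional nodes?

Walking "bekrrabtfoza" from the root, the first 10 characters ("bekrrabtfo") follow existing edges; "z" is the first miss.
Each of the 2 remaining characters creates one node.

2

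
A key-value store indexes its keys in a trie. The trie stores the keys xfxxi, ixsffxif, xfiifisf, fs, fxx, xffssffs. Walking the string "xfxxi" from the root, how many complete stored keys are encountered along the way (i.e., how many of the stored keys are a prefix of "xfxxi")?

1

Walk "xfxxi" from the root; an end-of-word marker is hit whenever a stored word is a prefix of "xfxxi".
Prefixes of the query that are stored words: "xfxxi"
Count: 1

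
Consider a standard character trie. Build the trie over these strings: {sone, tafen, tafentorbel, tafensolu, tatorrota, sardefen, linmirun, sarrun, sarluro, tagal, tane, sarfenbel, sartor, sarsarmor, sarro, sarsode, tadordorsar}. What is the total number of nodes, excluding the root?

81

Insert word by word; a character creates a node only if that edge doesn't already exist:
  "sone" → 4 new (s, o, n, e)
  "tafen" → 5 new (t, a, f, e, n)
  "tafentorbel" → prefix "tafen" already present; 6 new (t, o, r, b, e, l)
  "tafensolu" → prefix "tafen" already present; 4 new (s, o, l, u)
  "tatorrota" → prefix "ta" already present; 7 new (t, o, r, r, o, t, a)
  "sardefen" → prefix "s" already present; 7 new (a, r, d, e, f, e, n)
  "linmirun" → 8 new (l, i, n, m, i, r, u, n)
  "sarrun" → prefix "sar" already present; 3 new (r, u, n)
  "sarluro" → prefix "sar" already present; 4 new (l, u, r, o)
  "tagal" → prefix "ta" already present; 3 new (g, a, l)
  "tane" → prefix "ta" already present; 2 new (n, e)
  "sarfenbel" → prefix "sar" already present; 6 new (f, e, n, b, e, l)
  "sartor" → prefix "sar" already present; 3 new (t, o, r)
  "sarsarmor" → prefix "sar" already present; 6 new (s, a, r, m, o, r)
  "sarro" → prefix "sarr" already present; 1 new (o)
  "sarsode" → prefix "sars" already present; 3 new (o, d, e)
  "tadordorsar" → prefix "ta" already present; 9 new (d, o, r, d, o, r, s, a, r)
Total nodes = 4 + 5 + 6 + 4 + 7 + 7 + 8 + 3 + 4 + 3 + 2 + 6 + 3 + 6 + 1 + 3 + 9 = 81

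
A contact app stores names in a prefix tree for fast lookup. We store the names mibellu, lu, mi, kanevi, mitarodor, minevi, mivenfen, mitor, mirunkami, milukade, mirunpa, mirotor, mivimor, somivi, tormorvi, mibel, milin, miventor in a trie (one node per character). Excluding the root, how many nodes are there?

Trace insertions, counting only characters that open a new branch:
  "mibellu" → 7 new (m, i, b, e, l, l, u)
  "lu" → 2 new (l, u)
  "mi" → prefix "mi" already present; 0 new (none)
  "kanevi" → 6 new (k, a, n, e, v, i)
  "mitarodor" → prefix "mi" already present; 7 new (t, a, r, o, d, o, r)
  "minevi" → prefix "mi" already present; 4 new (n, e, v, i)
  "mivenfen" → prefix "mi" already present; 6 new (v, e, n, f, e, n)
  "mitor" → prefix "mit" already present; 2 new (o, r)
  "mirunkami" → prefix "mi" already present; 7 new (r, u, n, k, a, m, i)
  "milukade" → prefix "mi" already present; 6 new (l, u, k, a, d, e)
  "mirunpa" → prefix "mirun" already present; 2 new (p, a)
  "mirotor" → prefix "mir" already present; 4 new (o, t, o, r)
  "mivimor" → prefix "miv" already present; 4 new (i, m, o, r)
  "somivi" → 6 new (s, o, m, i, v, i)
  "tormorvi" → 8 new (t, o, r, m, o, r, v, i)
  "mibel" → prefix "mibel" already present; 0 new (none)
  "milin" → prefix "mil" already present; 2 new (i, n)
  "miventor" → prefix "miven" already present; 3 new (t, o, r)
Total nodes = 7 + 2 + 0 + 6 + 7 + 4 + 6 + 2 + 7 + 6 + 2 + 4 + 4 + 6 + 8 + 0 + 2 + 3 = 76

76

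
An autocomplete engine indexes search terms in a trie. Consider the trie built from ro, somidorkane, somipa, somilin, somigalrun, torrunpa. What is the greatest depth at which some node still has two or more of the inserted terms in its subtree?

The deepest shared node is where two words last agree before diverging.
e.g. "somidorkane" and "somigalrun" share the prefix "somi" of length 4; no pair shares a longer one.
Longest shared-prefix length: 4

4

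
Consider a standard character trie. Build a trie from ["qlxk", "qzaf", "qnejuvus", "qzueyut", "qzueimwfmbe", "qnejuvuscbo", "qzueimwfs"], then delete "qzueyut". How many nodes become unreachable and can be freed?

3

A node on "qzueyut"'s path can go only if nothing else ends at it or branches off below it.
The suffix "yut" (3 nodes) is used only by "qzueyut"; the node for "qzue" still has the child "i", so pruning stops there.
Nodes removed: 3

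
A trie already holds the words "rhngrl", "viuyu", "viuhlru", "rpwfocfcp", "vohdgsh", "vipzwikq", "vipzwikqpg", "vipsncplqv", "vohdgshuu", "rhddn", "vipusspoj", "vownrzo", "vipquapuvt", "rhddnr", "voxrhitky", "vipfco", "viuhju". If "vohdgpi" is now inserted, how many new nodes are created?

The longest prefix of "vohdgpi" already in the trie is "vohdg" (length 5).
So 7 − 5 = 2 new nodes.

2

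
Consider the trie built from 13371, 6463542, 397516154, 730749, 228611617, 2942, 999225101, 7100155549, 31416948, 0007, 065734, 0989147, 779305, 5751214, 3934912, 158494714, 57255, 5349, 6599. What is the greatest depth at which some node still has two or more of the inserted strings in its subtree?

Look for the deepest trie node that still has at least two words in its subtree.
e.g. "3934912" and "397516154" share the prefix "39" of length 2; no pair shares a longer one.
Longest shared-prefix length: 2

2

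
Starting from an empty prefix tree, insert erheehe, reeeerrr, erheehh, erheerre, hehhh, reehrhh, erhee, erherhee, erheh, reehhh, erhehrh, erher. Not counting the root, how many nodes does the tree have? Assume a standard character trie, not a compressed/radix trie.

37

Insert word by word; a character creates a node only if that edge doesn't already exist:
  "erheehe" → 7 new (e, r, h, e, e, h, e)
  "reeeerrr" → 8 new (r, e, e, e, e, r, r, r)
  "erheehh" → prefix "erheeh" already present; 1 new (h)
  "erheerre" → prefix "erhee" already present; 3 new (r, r, e)
  "hehhh" → 5 new (h, e, h, h, h)
  "reehrhh" → prefix "ree" already present; 4 new (h, r, h, h)
  "erhee" → prefix "erhee" already present; 0 new (none)
  "erherhee" → prefix "erhe" already present; 4 new (r, h, e, e)
  "erheh" → prefix "erhe" already present; 1 new (h)
  "reehhh" → prefix "reeh" already present; 2 new (h, h)
  "erhehrh" → prefix "erheh" already present; 2 new (r, h)
  "erher" → prefix "erher" already present; 0 new (none)
Total nodes = 7 + 8 + 1 + 3 + 5 + 4 + 0 + 4 + 1 + 2 + 2 + 0 = 37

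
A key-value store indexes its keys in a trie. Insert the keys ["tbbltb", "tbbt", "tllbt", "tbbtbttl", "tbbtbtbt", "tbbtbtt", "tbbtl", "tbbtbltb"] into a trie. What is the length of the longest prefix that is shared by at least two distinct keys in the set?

The deepest shared node is where two words last agree before diverging.
e.g. "tbbtbtt" and "tbbtbttl" share the prefix "tbbtbtt" of length 7; no pair shares a longer one.
Longest shared-prefix length: 7

7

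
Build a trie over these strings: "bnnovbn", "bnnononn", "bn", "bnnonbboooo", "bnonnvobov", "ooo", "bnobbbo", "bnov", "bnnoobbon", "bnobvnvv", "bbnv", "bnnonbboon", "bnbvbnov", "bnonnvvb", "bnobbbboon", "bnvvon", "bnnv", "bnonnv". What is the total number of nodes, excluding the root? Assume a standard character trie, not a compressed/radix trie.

63

Insert word by word; a character creates a node only if that edge doesn't already exist:
  "bnnovbn" → 7 new (b, n, n, o, v, b, n)
  "bnnononn" → prefix "bnno" already present; 4 new (n, o, n, n)
  "bn" → prefix "bn" already present; 0 new (none)
  "bnnonbboooo" → prefix "bnnon" already present; 6 new (b, b, o, o, o, o)
  "bnonnvobov" → prefix "bn" already present; 8 new (o, n, n, v, o, b, o, v)
  "ooo" → 3 new (o, o, o)
  "bnobbbo" → prefix "bno" already present; 4 new (b, b, b, o)
  "bnov" → prefix "bno" already present; 1 new (v)
  "bnnoobbon" → prefix "bnno" already present; 5 new (o, b, b, o, n)
  "bnobvnvv" → prefix "bnob" already present; 4 new (v, n, v, v)
  "bbnv" → prefix "b" already present; 3 new (b, n, v)
  "bnnonbboon" → prefix "bnnonbboo" already present; 1 new (n)
  "bnbvbnov" → prefix "bn" already present; 6 new (b, v, b, n, o, v)
  "bnonnvvb" → prefix "bnonnv" already present; 2 new (v, b)
  "bnobbbboon" → prefix "bnobbb" already present; 4 new (b, o, o, n)
  "bnvvon" → prefix "bn" already present; 4 new (v, v, o, n)
  "bnnv" → prefix "bnn" already present; 1 new (v)
  "bnonnv" → prefix "bnonnv" already present; 0 new (none)
Total nodes = 7 + 4 + 0 + 6 + 8 + 3 + 4 + 1 + 5 + 4 + 3 + 1 + 6 + 2 + 4 + 4 + 1 + 0 = 63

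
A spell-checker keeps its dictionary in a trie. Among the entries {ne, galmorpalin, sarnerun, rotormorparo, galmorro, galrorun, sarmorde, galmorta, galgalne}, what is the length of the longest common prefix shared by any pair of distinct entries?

Equivalently: take the maximum, over all pairs, of their longest common prefix length.
e.g. "galmorpalin" and "galmorro" share the prefix "galmor" of length 6; no pair shares a longer one.
Longest shared-prefix length: 6

6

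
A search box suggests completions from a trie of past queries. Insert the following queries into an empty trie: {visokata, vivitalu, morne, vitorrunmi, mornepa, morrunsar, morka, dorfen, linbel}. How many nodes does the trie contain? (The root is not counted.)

49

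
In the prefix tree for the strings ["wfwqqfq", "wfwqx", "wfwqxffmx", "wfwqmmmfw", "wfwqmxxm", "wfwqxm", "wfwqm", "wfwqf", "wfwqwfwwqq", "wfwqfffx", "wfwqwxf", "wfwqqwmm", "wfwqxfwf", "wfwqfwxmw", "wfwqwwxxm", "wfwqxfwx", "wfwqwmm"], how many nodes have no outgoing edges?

14

A leaf is a node with no children — equivalently, the end of a word that is not a proper prefix of any other stored word.
Those words: "wfwqfffx", "wfwqfwxmw", "wfwqmmmfw", "wfwqmxxm", "wfwqqfq", "wfwqqwmm", "wfwqwfwwqq", "wfwqwmm", "wfwqwwxxm", "wfwqwxf", "wfwqxffmx", "wfwqxfwf", "wfwqxfwx", "wfwqxm"
Leaf count: 14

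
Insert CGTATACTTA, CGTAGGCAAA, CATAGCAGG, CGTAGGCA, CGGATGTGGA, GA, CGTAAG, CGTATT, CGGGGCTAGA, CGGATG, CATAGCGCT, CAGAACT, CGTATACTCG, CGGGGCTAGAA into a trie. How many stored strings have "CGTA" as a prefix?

Traverse to the node for "CGTA", then collect every word in that subtree.
Matches: "CGTAAG", "CGTAGGCA", "CGTAGGCAAA", "CGTATACTCG", "CGTATACTTA", "CGTATT"
Count: 6

6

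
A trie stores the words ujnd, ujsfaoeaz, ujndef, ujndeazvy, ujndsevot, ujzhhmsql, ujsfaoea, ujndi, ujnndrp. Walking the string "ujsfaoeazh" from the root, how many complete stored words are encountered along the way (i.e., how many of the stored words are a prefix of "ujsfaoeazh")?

2

Traverse "ujsfaoeazh" character by character; count nodes along the way that are marked as word ends.
Prefixes of the query that are stored words: "ujsfaoea", "ujsfaoeaz"
Count: 2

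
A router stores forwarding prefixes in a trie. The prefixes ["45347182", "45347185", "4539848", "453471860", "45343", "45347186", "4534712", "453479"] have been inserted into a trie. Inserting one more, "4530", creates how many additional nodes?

"453" is already a path in the trie; the remaining "0" must be added.
So 4 − 3 = 1 new nodes.

1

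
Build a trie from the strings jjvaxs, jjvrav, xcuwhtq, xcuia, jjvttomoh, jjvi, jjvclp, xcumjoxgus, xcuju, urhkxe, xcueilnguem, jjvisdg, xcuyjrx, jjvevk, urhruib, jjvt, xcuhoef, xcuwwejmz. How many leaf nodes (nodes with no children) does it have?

16

A leaf is a node with no children — equivalently, the end of a word that is not a proper prefix of any other stored word.
Those words: "jjvaxs", "jjvclp", "jjvevk", "jjvisdg", "jjvrav", "jjvttomoh", "urhkxe", "urhruib", "xcueilnguem", "xcuhoef", "xcuia", "xcuju", "xcumjoxgus", "xcuwhtq", "xcuwwejmz", "xcuyjrx"
Leaf count: 16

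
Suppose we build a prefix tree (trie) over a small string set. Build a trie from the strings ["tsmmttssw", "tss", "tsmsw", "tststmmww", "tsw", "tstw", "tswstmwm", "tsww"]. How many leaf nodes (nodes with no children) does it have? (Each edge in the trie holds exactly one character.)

7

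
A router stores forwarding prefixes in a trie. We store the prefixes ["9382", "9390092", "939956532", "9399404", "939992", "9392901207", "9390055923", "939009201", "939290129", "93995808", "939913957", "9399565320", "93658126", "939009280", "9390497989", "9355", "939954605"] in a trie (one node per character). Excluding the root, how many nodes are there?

Insert word by word; a character creates a node only if that edge doesn't already exist:
  "9382" → 4 new (9, 3, 8, 2)
  "9390092" → prefix "93" already present; 5 new (9, 0, 0, 9, 2)
  "939956532" → prefix "939" already present; 6 new (9, 5, 6, 5, 3, 2)
  "9399404" → prefix "9399" already present; 3 new (4, 0, 4)
  "939992" → prefix "9399" already present; 2 new (9, 2)
  "9392901207" → prefix "939" already present; 7 new (2, 9, 0, 1, 2, 0, 7)
  "9390055923" → prefix "93900" already present; 5 new (5, 5, 9, 2, 3)
  "939009201" → prefix "9390092" already present; 2 new (0, 1)
  "939290129" → prefix "93929012" already present; 1 new (9)
  "93995808" → prefix "93995" already present; 3 new (8, 0, 8)
  "939913957" → prefix "9399" already present; 5 new (1, 3, 9, 5, 7)
  "9399565320" → prefix "939956532" already present; 1 new (0)
  "93658126" → prefix "93" already present; 6 new (6, 5, 8, 1, 2, 6)
  "939009280" → prefix "9390092" already present; 2 new (8, 0)
  "9390497989" → prefix "9390" already present; 6 new (4, 9, 7, 9, 8, 9)
  "9355" → prefix "93" already present; 2 new (5, 5)
  "939954605" → prefix "93995" already present; 4 new (4, 6, 0, 5)
Total nodes = 4 + 5 + 6 + 3 + 2 + 7 + 5 + 2 + 1 + 3 + 5 + 1 + 6 + 2 + 6 + 2 + 4 = 64

64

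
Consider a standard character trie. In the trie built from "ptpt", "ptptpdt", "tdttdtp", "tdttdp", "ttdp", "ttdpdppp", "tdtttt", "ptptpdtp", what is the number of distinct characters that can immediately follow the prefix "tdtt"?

Follow the path "tdtt" to its node, then look at its outgoing edges.
Characters that immediately follow "tdtt" among the stored strings: {d, t}.
That node has 2 child edges.

2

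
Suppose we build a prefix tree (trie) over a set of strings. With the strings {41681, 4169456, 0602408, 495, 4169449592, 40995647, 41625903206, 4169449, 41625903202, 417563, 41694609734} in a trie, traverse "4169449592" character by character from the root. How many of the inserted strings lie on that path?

Walk "4169449592" from the root; an end-of-word marker is hit whenever a stored word is a prefix of "4169449592".
Prefixes of the query that are stored words: "4169449", "4169449592"
Count: 2

2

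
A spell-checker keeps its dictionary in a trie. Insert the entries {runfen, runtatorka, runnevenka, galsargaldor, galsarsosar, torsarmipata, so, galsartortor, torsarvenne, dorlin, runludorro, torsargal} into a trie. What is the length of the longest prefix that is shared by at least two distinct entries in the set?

Equivalently: take the maximum, over all pairs, of their longest common prefix length.
e.g. "galsargaldor" and "galsarsosar" share the prefix "galsar" of length 6; no pair shares a longer one.
Longest shared-prefix length: 6

6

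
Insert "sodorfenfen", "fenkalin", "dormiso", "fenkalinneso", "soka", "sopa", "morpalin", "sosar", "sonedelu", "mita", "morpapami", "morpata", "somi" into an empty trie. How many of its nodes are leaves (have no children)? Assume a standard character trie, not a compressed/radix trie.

Leaves are exactly the stored words that no other stored word extends.
Those words: "dormiso", "fenkalinneso", "mita", "morpalin", "morpapami", "morpata", "sodorfenfen", "soka", "somi", "sonedelu", "sopa", "sosar"
Leaf count: 12

12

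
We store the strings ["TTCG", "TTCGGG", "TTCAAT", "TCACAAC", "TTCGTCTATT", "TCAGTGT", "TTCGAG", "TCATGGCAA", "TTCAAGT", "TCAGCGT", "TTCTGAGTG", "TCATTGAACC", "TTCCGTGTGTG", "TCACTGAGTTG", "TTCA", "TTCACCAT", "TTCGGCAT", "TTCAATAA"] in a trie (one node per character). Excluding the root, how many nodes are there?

74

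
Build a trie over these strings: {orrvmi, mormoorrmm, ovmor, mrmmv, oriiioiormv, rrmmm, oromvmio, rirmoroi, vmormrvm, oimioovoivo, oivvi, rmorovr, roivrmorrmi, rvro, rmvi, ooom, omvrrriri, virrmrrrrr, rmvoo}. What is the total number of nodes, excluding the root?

Trace insertions, counting only characters that open a new branch:
  "orrvmi" → 6 new (o, r, r, v, m, i)
  "mormoorrmm" → 10 new (m, o, r, m, o, o, r, r, m, m)
  "ovmor" → prefix "o" already present; 4 new (v, m, o, r)
  "mrmmv" → prefix "m" already present; 4 new (r, m, m, v)
  "oriiioiormv" → prefix "or" already present; 9 new (i, i, i, o, i, o, r, m, v)
  "rrmmm" → 5 new (r, r, m, m, m)
  "oromvmio" → prefix "or" already present; 6 new (o, m, v, m, i, o)
  "rirmoroi" → prefix "r" already present; 7 new (i, r, m, o, r, o, i)
  "vmormrvm" → 8 new (v, m, o, r, m, r, v, m)
  "oimioovoivo" → prefix "o" already present; 10 new (i, m, i, o, o, v, o, i, v, o)
  "oivvi" → prefix "oi" already present; 3 new (v, v, i)
  "rmorovr" → prefix "r" already present; 6 new (m, o, r, o, v, r)
  "roivrmorrmi" → prefix "r" already present; 10 new (o, i, v, r, m, o, r, r, m, i)
  "rvro" → prefix "r" already present; 3 new (v, r, o)
  "rmvi" → prefix "rm" already present; 2 new (v, i)
  "ooom" → prefix "o" already present; 3 new (o, o, m)
  "omvrrriri" → prefix "o" already present; 8 new (m, v, r, r, r, i, r, i)
  "virrmrrrrr" → prefix "v" already present; 9 new (i, r, r, m, r, r, r, r, r)
  "rmvoo" → prefix "rmv" already present; 2 new (o, o)
Total nodes = 6 + 10 + 4 + 4 + 9 + 5 + 6 + 7 + 8 + 10 + 3 + 6 + 10 + 3 + 2 + 3 + 8 + 9 + 2 = 115

115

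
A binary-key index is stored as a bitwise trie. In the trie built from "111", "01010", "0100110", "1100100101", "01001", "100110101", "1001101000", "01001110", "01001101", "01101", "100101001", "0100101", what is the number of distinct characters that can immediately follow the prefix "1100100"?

Walk "1100100" from the root, arriving at one node.
Characters that immediately follow "1100100" among the stored strings: {1}.
That node has 1 child edge.

1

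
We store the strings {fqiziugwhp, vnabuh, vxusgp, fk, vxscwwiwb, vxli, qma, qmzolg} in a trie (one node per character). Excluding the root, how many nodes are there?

38

Trace insertions, counting only characters that open a new branch:
  "fqiziugwhp" → 10 new (f, q, i, z, i, u, g, w, h, p)
  "vnabuh" → 6 new (v, n, a, b, u, h)
  "vxusgp" → prefix "v" already present; 5 new (x, u, s, g, p)
  "fk" → prefix "f" already present; 1 new (k)
  "vxscwwiwb" → prefix "vx" already present; 7 new (s, c, w, w, i, w, b)
  "vxli" → prefix "vx" already present; 2 new (l, i)
  "qma" → 3 new (q, m, a)
  "qmzolg" → prefix "qm" already present; 4 new (z, o, l, g)
Total nodes = 10 + 6 + 5 + 1 + 7 + 2 + 3 + 4 = 38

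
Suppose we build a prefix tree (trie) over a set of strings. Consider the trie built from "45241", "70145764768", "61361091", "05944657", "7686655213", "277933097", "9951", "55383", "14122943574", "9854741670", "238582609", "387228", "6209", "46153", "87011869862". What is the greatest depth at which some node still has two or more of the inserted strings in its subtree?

1

Equivalently: take the maximum, over all pairs, of their longest common prefix length.
e.g. "238582609" and "277933097" share the prefix "2" of length 1; no pair shares a longer one.
Longest shared-prefix length: 1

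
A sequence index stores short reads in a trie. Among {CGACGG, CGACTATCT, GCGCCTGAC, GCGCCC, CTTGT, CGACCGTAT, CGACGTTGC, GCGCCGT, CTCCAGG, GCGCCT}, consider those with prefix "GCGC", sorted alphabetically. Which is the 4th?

GCGCCTGAC

Words with prefix "GCGC", in lexicographic order: "GCGCCC", "GCGCCGT", "GCGCCT", "GCGCCTGAC"
Position 4: GCGCCTGAC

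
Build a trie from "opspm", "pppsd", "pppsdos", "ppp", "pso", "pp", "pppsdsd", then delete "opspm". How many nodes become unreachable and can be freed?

After clearing the end-marker at "opspm", prune upward until reaching a node still needed by another word.
No other word shares any prefix with "opspm", so all 5 of its nodes go.
Nodes removed: 5

5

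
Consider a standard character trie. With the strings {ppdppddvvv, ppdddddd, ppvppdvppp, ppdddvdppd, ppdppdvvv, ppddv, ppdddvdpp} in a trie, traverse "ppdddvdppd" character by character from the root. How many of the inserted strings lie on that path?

Traverse "ppdddvdppd" character by character; count nodes along the way that are marked as word ends.
Prefixes of the query that are stored words: "ppdddvdpp", "ppdddvdppd"
Count: 2

2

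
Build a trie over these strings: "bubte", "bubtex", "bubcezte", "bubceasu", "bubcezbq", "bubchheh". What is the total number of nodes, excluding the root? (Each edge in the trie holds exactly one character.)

20

Trace insertions, counting only characters that open a new branch:
  "bubte" → 5 new (b, u, b, t, e)
  "bubtex" → prefix "bubte" already present; 1 new (x)
  "bubcezte" → prefix "bub" already present; 5 new (c, e, z, t, e)
  "bubceasu" → prefix "bubce" already present; 3 new (a, s, u)
  "bubcezbq" → prefix "bubcez" already present; 2 new (b, q)
  "bubchheh" → prefix "bubc" already present; 4 new (h, h, e, h)
Total nodes = 5 + 1 + 5 + 3 + 2 + 4 = 20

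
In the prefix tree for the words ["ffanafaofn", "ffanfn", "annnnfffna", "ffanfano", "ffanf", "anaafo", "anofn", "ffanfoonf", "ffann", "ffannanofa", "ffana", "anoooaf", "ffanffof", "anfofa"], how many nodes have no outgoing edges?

11

A leaf is a node with no children — equivalently, the end of a word that is not a proper prefix of any other stored word.
Those words: "anaafo", "anfofa", "annnnfffna", "anofn", "anoooaf", "ffanafaofn", "ffanfano", "ffanffof", "ffanfn", "ffanfoonf", "ffannanofa"
Leaf count: 11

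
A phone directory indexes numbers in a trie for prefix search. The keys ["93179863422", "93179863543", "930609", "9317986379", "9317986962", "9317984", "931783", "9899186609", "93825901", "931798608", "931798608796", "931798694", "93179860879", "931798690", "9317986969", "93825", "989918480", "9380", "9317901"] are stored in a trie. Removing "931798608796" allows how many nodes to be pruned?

1

Walk "931798608796" from the leaf back toward the root, removing each node that no remaining word uses.
The suffix "6" (1 node) is used only by "931798608796"; "93179860879" is itself a stored word, so pruning stops there.
Nodes removed: 1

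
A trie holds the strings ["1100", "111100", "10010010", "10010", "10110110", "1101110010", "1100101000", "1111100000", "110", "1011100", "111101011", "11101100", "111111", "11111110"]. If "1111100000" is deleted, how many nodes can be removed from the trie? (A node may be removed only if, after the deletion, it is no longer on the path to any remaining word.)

5

After clearing the end-marker at "1111100000", prune upward until reaching a node still needed by another word.
The suffix "00000" (5 nodes) is used only by "1111100000"; the node for "11111" still has the child "1", so pruning stops there.
Nodes removed: 5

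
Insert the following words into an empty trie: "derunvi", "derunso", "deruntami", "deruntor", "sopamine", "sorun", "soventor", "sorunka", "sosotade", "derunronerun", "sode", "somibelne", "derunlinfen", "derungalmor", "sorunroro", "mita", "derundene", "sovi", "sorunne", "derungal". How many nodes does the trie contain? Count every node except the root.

83

For each word, the new-node count is its length minus the longest prefix already in the trie:
  "derunvi" → 7 new (d, e, r, u, n, v, i)
  "derunso" → prefix "derun" already present; 2 new (s, o)
  "deruntami" → prefix "derun" already present; 4 new (t, a, m, i)
  "deruntor" → prefix "derunt" already present; 2 new (o, r)
  "sopamine" → 8 new (s, o, p, a, m, i, n, e)
  "sorun" → prefix "so" already present; 3 new (r, u, n)
  "soventor" → prefix "so" already present; 6 new (v, e, n, t, o, r)
  "sorunka" → prefix "sorun" already present; 2 new (k, a)
  "sosotade" → prefix "so" already present; 6 new (s, o, t, a, d, e)
  "derunronerun" → prefix "derun" already present; 7 new (r, o, n, e, r, u, n)
  "sode" → prefix "so" already present; 2 new (d, e)
  "somibelne" → prefix "so" already present; 7 new (m, i, b, e, l, n, e)
  "derunlinfen" → prefix "derun" already present; 6 new (l, i, n, f, e, n)
  "derungalmor" → prefix "derun" already present; 6 new (g, a, l, m, o, r)
  "sorunroro" → prefix "sorun" already present; 4 new (r, o, r, o)
  "mita" → 4 new (m, i, t, a)
  "derundene" → prefix "derun" already present; 4 new (d, e, n, e)
  "sovi" → prefix "sov" already present; 1 new (i)
  "sorunne" → prefix "sorun" already present; 2 new (n, e)
  "derungal" → prefix "derungal" already present; 0 new (none)
Total nodes = 7 + 2 + 4 + 2 + 8 + 3 + 6 + 2 + 6 + 7 + 2 + 7 + 6 + 6 + 4 + 4 + 4 + 1 + 2 + 0 = 83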